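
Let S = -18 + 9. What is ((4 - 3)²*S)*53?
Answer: -477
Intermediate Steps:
S = -9
((4 - 3)²*S)*53 = ((4 - 3)²*(-9))*53 = (1²*(-9))*53 = (1*(-9))*53 = -9*53 = -477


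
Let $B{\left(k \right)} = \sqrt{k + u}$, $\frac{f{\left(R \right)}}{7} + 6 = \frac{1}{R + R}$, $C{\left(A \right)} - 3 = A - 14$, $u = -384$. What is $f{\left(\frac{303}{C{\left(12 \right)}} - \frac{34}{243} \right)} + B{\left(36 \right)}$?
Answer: $- \frac{6180279}{147190} + 2 i \sqrt{87} \approx -41.988 + 18.655 i$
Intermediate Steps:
$C{\left(A \right)} = -11 + A$ ($C{\left(A \right)} = 3 + \left(A - 14\right) = 3 + \left(-14 + A\right) = -11 + A$)
$f{\left(R \right)} = -42 + \frac{7}{2 R}$ ($f{\left(R \right)} = -42 + \frac{7}{R + R} = -42 + \frac{7}{2 R}$)
$B{\left(k \right)} = \sqrt{-384 + k}$ ($B{\left(k \right)} = \sqrt{k - 384} = \sqrt{-384 + k}$)
$f{\left(\frac{303}{C{\left(12 \right)}} - \frac{34}{243} \right)} + B{\left(36 \right)} = \left(-42 + \frac{7}{2 \left(\frac{303}{-11 + 12} - \frac{34}{243}\right)}\right) + \sqrt{-384 + 36} = \left(-42 + \frac{7}{2 \left(\frac{303}{1} - \frac{34}{243}\right)}\right) + \sqrt{-348} = \left(-42 + \frac{7}{2 \left(303 \cdot 1 - \frac{34}{243}\right)}\right) + 2 i \sqrt{87} = \left(-42 + \frac{7}{2 \left(303 - \frac{34}{243}\right)}\right) + 2 i \sqrt{87} = \left(-42 + \frac{7}{2 \cdot \frac{73595}{243}}\right) + 2 i \sqrt{87} = \left(-42 + \frac{7}{2} \cdot \frac{243}{73595}\right) + 2 i \sqrt{87} = \left(-42 + \frac{1701}{147190}\right) + 2 i \sqrt{87} = - \frac{6180279}{147190} + 2 i \sqrt{87}$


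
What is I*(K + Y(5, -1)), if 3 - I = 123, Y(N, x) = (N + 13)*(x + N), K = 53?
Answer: -15000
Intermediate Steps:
Y(N, x) = (13 + N)*(N + x)
I = -120 (I = 3 - 1*123 = 3 - 123 = -120)
I*(K + Y(5, -1)) = -120*(53 + (5² + 13*5 + 13*(-1) + 5*(-1))) = -120*(53 + (25 + 65 - 13 - 5)) = -120*(53 + 72) = -120*125 = -15000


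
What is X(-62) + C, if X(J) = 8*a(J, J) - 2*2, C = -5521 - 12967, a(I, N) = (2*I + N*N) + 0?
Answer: 11268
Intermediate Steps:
a(I, N) = N² + 2*I (a(I, N) = (2*I + N²) + 0 = (N² + 2*I) + 0 = N² + 2*I)
C = -18488
X(J) = -4 + 8*J² + 16*J (X(J) = 8*(J² + 2*J) - 2*2 = (8*J² + 16*J) - 4 = -4 + 8*J² + 16*J)
X(-62) + C = (-4 + 8*(-62)² + 16*(-62)) - 18488 = (-4 + 8*3844 - 992) - 18488 = (-4 + 30752 - 992) - 18488 = 29756 - 18488 = 11268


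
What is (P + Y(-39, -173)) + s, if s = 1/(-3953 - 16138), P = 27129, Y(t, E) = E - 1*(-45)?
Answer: 542477090/20091 ≈ 27001.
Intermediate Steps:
Y(t, E) = 45 + E (Y(t, E) = E + 45 = 45 + E)
s = -1/20091 (s = 1/(-20091) = -1/20091 ≈ -4.9774e-5)
(P + Y(-39, -173)) + s = (27129 + (45 - 173)) - 1/20091 = (27129 - 128) - 1/20091 = 27001 - 1/20091 = 542477090/20091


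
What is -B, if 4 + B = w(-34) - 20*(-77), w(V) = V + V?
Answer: -1468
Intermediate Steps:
w(V) = 2*V
B = 1468 (B = -4 + (2*(-34) - 20*(-77)) = -4 + (-68 - 1*(-1540)) = -4 + (-68 + 1540) = -4 + 1472 = 1468)
-B = -1*1468 = -1468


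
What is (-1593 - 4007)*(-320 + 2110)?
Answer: -10024000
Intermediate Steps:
(-1593 - 4007)*(-320 + 2110) = -5600*1790 = -10024000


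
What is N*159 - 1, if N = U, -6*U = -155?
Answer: 8213/2 ≈ 4106.5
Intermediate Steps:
U = 155/6 (U = -1/6*(-155) = 155/6 ≈ 25.833)
N = 155/6 ≈ 25.833
N*159 - 1 = (155/6)*159 - 1 = 8215/2 - 1 = 8213/2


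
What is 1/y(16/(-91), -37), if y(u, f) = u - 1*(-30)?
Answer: 91/2714 ≈ 0.033530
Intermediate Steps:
y(u, f) = 30 + u (y(u, f) = u + 30 = 30 + u)
1/y(16/(-91), -37) = 1/(30 + 16/(-91)) = 1/(30 + 16*(-1/91)) = 1/(30 - 16/91) = 1/(2714/91) = 91/2714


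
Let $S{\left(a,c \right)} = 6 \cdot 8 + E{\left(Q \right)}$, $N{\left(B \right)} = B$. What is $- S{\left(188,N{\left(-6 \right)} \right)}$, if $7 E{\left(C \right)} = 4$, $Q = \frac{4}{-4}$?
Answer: $- \frac{340}{7} \approx -48.571$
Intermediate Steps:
$Q = -1$ ($Q = 4 \left(- \frac{1}{4}\right) = -1$)
$E{\left(C \right)} = \frac{4}{7}$ ($E{\left(C \right)} = \frac{1}{7} \cdot 4 = \frac{4}{7}$)
$S{\left(a,c \right)} = \frac{340}{7}$ ($S{\left(a,c \right)} = 6 \cdot 8 + \frac{4}{7} = 48 + \frac{4}{7} = \frac{340}{7}$)
$- S{\left(188,N{\left(-6 \right)} \right)} = \left(-1\right) \frac{340}{7} = - \frac{340}{7}$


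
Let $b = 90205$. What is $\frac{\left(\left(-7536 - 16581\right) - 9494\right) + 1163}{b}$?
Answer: $- \frac{32448}{90205} \approx -0.35971$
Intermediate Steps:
$\frac{\left(\left(-7536 - 16581\right) - 9494\right) + 1163}{b} = \frac{\left(\left(-7536 - 16581\right) - 9494\right) + 1163}{90205} = \left(\left(\left(-7536 - 16581\right) - 9494\right) + 1163\right) \frac{1}{90205} = \left(\left(-24117 - 9494\right) + 1163\right) \frac{1}{90205} = \left(-33611 + 1163\right) \frac{1}{90205} = \left(-32448\right) \frac{1}{90205} = - \frac{32448}{90205}$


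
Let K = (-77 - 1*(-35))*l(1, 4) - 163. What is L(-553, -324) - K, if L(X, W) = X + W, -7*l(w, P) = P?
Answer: -738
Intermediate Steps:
l(w, P) = -P/7
L(X, W) = W + X
K = -139 (K = (-77 - 1*(-35))*(-⅐*4) - 163 = (-77 + 35)*(-4/7) - 163 = -42*(-4/7) - 163 = 24 - 163 = -139)
L(-553, -324) - K = (-324 - 553) - 1*(-139) = -877 + 139 = -738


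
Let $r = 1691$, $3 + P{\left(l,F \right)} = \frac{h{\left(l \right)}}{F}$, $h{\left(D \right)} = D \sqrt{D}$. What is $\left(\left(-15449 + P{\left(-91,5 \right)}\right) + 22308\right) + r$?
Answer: $8547 - \frac{91 i \sqrt{91}}{5} \approx 8547.0 - 173.62 i$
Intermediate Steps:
$h{\left(D \right)} = D^{\frac{3}{2}}$
$P{\left(l,F \right)} = -3 + \frac{l^{\frac{3}{2}}}{F}$
$\left(\left(-15449 + P{\left(-91,5 \right)}\right) + 22308\right) + r = \left(\left(-15449 - \left(3 - \frac{\left(-91\right)^{\frac{3}{2}}}{5}\right)\right) + 22308\right) + 1691 = \left(\left(-15449 - \left(3 - \frac{\left(-91\right) i \sqrt{91}}{5}\right)\right) + 22308\right) + 1691 = \left(\left(-15449 - \left(3 + \frac{91 i \sqrt{91}}{5}\right)\right) + 22308\right) + 1691 = \left(\left(-15452 - \frac{91 i \sqrt{91}}{5}\right) + 22308\right) + 1691 = \left(6856 - \frac{91 i \sqrt{91}}{5}\right) + 1691 = 8547 - \frac{91 i \sqrt{91}}{5}$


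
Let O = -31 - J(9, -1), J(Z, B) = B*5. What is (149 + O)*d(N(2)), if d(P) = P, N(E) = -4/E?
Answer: -246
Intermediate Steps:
J(Z, B) = 5*B
O = -26 (O = -31 - 5*(-1) = -31 - 1*(-5) = -31 + 5 = -26)
(149 + O)*d(N(2)) = (149 - 26)*(-4/2) = 123*(-4*½) = 123*(-2) = -246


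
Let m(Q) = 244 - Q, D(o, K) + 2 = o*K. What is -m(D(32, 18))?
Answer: 330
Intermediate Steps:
D(o, K) = -2 + K*o (D(o, K) = -2 + o*K = -2 + K*o)
-m(D(32, 18)) = -(244 - (-2 + 18*32)) = -(244 - (-2 + 576)) = -(244 - 1*574) = -(244 - 574) = -1*(-330) = 330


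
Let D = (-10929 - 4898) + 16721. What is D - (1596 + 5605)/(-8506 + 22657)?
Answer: 12643793/14151 ≈ 893.49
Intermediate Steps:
D = 894 (D = -15827 + 16721 = 894)
D - (1596 + 5605)/(-8506 + 22657) = 894 - (1596 + 5605)/(-8506 + 22657) = 894 - 7201/14151 = 12643793/14151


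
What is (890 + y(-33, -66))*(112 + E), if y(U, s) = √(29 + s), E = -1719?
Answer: -1430230 - 1607*I*√37 ≈ -1.4302e+6 - 9775.0*I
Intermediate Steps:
(890 + y(-33, -66))*(112 + E) = (890 + √(29 - 66))*(112 - 1719) = (890 + √(-37))*(-1607) = (890 + I*√37)*(-1607) = -1430230 - 1607*I*√37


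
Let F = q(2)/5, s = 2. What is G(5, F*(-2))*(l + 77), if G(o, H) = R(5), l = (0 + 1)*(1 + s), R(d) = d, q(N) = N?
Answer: 400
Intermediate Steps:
F = ⅖ (F = 2/5 = 2*(⅕) = ⅖ ≈ 0.40000)
l = 3 (l = (0 + 1)*(1 + 2) = 1*3 = 3)
G(o, H) = 5
G(5, F*(-2))*(l + 77) = 5*(3 + 77) = 5*80 = 400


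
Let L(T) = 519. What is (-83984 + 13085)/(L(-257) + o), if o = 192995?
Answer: -70899/193514 ≈ -0.36638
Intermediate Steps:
(-83984 + 13085)/(L(-257) + o) = (-83984 + 13085)/(519 + 192995) = -70899/193514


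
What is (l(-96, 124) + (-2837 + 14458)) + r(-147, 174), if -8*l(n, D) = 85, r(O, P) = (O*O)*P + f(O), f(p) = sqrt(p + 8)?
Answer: 30172611/8 + I*sqrt(139) ≈ 3.7716e+6 + 11.79*I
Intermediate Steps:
f(p) = sqrt(8 + p)
r(O, P) = sqrt(8 + O) + P*O**2 (r(O, P) = (O*O)*P + sqrt(8 + O) = O**2*P + sqrt(8 + O) = P*O**2 + sqrt(8 + O) = sqrt(8 + O) + P*O**2)
l(n, D) = -85/8 (l(n, D) = -1/8*85 = -85/8)
(l(-96, 124) + (-2837 + 14458)) + r(-147, 174) = (-85/8 + (-2837 + 14458)) + (sqrt(8 - 147) + 174*(-147)**2) = (-85/8 + 11621) + (sqrt(-139) + 174*21609) = 92883/8 + (I*sqrt(139) + 3759966) = 92883/8 + (3759966 + I*sqrt(139)) = 30172611/8 + I*sqrt(139)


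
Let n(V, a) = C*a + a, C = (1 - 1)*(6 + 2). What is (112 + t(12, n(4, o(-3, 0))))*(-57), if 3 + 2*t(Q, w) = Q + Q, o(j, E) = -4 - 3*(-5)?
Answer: -13965/2 ≈ -6982.5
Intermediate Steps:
C = 0 (C = 0*8 = 0)
o(j, E) = 11 (o(j, E) = -4 + 15 = 11)
n(V, a) = a (n(V, a) = 0*a + a = 0 + a = a)
t(Q, w) = -3/2 + Q (t(Q, w) = -3/2 + (Q + Q)/2 = -3/2 + (2*Q)/2 = -3/2 + Q)
(112 + t(12, n(4, o(-3, 0))))*(-57) = (112 + (-3/2 + 12))*(-57) = (112 + 21/2)*(-57) = (245/2)*(-57) = -13965/2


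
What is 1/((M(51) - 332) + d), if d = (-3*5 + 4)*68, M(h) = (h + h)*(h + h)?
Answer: 1/9324 ≈ 0.00010725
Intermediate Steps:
M(h) = 4*h² (M(h) = (2*h)*(2*h) = 4*h²)
d = -748 (d = (-15 + 4)*68 = -11*68 = -748)
1/((M(51) - 332) + d) = 1/((4*51² - 332) - 748) = 1/((4*2601 - 332) - 748) = 1/((10404 - 332) - 748) = 1/(10072 - 748) = 1/9324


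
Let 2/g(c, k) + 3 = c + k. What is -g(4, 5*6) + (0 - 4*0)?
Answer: -2/31 ≈ -0.064516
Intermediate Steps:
g(c, k) = 2/(-3 + c + k) (g(c, k) = 2/(-3 + (c + k)) = 2/(-3 + c + k))
-g(4, 5*6) + (0 - 4*0) = -2/(-3 + 4 + 5*6) + (0 - 4*0) = -2/(-3 + 4 + 30) + (0 + 0) = -2/31 + 0 = -2/31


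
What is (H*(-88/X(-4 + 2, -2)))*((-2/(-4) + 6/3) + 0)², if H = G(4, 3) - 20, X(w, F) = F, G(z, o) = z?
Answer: -4400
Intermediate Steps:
H = -16 (H = 4 - 20 = -16)
(H*(-88/X(-4 + 2, -2)))*((-2/(-4) + 6/3) + 0)² = (-(-1408)/(-2))*((-2/(-4) + 6/3) + 0)² = (-(-1408)*(-1)/2)*((-2*(-¼) + 6*(⅓)) + 0)² = (-16*44)*((½ + 2) + 0)² = -704*(5/2 + 0)² = -704*(5/2)² = -704*25/4 = -4400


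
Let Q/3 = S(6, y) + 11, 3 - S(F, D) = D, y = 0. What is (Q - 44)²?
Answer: 4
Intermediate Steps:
S(F, D) = 3 - D
Q = 42 (Q = 3*((3 - 1*0) + 11) = 3*((3 + 0) + 11) = 3*(3 + 11) = 3*14 = 42)
(Q - 44)² = (42 - 44)² = (-2)² = 4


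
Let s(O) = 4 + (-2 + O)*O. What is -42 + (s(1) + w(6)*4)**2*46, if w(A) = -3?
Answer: 3684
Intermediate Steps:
s(O) = 4 + O*(-2 + O)
-42 + (s(1) + w(6)*4)**2*46 = -42 + ((4 + 1**2 - 2*1) - 3*4)**2*46 = -42 + ((4 + 1 - 2) - 12)**2*46 = -42 + (3 - 12)**2*46 = -42 + (-9)**2*46 = -42 + 81*46 = -42 + 3726 = 3684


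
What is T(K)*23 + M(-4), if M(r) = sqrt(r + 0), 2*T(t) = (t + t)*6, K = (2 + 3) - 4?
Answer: 138 + 2*I ≈ 138.0 + 2.0*I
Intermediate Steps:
K = 1 (K = 5 - 4 = 1)
T(t) = 6*t (T(t) = ((t + t)*6)/2 = ((2*t)*6)/2 = (12*t)/2 = 6*t)
M(r) = sqrt(r)
T(K)*23 + M(-4) = (6*1)*23 + sqrt(-4) = 6*23 + 2*I = 138 + 2*I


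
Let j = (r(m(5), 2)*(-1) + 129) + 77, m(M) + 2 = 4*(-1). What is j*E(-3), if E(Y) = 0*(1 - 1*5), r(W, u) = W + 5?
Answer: 0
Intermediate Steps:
m(M) = -6 (m(M) = -2 + 4*(-1) = -2 - 4 = -6)
r(W, u) = 5 + W
E(Y) = 0 (E(Y) = 0*(1 - 5) = 0*(-4) = 0)
j = 207 (j = ((5 - 6)*(-1) + 129) + 77 = (-1*(-1) + 129) + 77 = (1 + 129) + 77 = 130 + 77 = 207)
j*E(-3) = 207*0 = 0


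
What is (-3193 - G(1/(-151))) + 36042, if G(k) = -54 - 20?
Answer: 32923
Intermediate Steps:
G(k) = -74
(-3193 - G(1/(-151))) + 36042 = (-3193 - 1*(-74)) + 36042 = (-3193 + 74) + 36042 = -3119 + 36042 = 32923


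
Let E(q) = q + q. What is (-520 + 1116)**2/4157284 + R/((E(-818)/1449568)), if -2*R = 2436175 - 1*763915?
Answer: 314921354281930996/425082289 ≈ 7.4085e+8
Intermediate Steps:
E(q) = 2*q
R = -836130 (R = -(2436175 - 1*763915)/2 = -(2436175 - 763915)/2 = -1/2*1672260 = -836130)
(-520 + 1116)**2/4157284 + R/((E(-818)/1449568)) = (-520 + 1116)**2/4157284 - 836130/((2*(-818))/1449568) = 596**2*(1/4157284) - 836130/((-1636*1/1449568)) = 355216*(1/4157284) - 836130/(-409/362392) = 88804/1039321 - 836130*(-362392/409) = 88804/1039321 + 303006822960/409 = 314921354281930996/425082289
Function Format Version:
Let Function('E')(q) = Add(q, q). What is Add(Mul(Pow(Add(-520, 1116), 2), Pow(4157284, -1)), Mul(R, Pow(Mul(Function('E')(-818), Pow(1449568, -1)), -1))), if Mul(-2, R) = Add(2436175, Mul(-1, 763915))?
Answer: Rational(314921354281930996, 425082289) ≈ 7.4085e+8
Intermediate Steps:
Function('E')(q) = Mul(2, q)
R = -836130 (R = Mul(Rational(-1, 2), Add(2436175, Mul(-1, 763915))) = Mul(Rational(-1, 2), Add(2436175, -763915)) = Mul(Rational(-1, 2), 1672260) = -836130)
Add(Mul(Pow(Add(-520, 1116), 2), Pow(4157284, -1)), Mul(R, Pow(Mul(Function('E')(-818), Pow(1449568, -1)), -1))) = Add(Mul(Pow(Add(-520, 1116), 2), Pow(4157284, -1)), Mul(-836130, Pow(Mul(Mul(2, -818), Pow(1449568, -1)), -1))) = Add(Mul(Pow(596, 2), Rational(1, 4157284)), Mul(-836130, Pow(Mul(-1636, Rational(1, 1449568)), -1))) = Add(Mul(355216, Rational(1, 4157284)), Mul(-836130, Pow(Rational(-409, 362392), -1))) = Add(Rational(88804, 1039321), Mul(-836130, Rational(-362392, 409))) = Add(Rational(88804, 1039321), Rational(303006822960, 409)) = Rational(314921354281930996, 425082289)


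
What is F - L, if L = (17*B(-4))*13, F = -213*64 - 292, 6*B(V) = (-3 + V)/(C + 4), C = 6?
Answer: -833893/60 ≈ -13898.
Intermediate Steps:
B(V) = -1/20 + V/60 (B(V) = ((-3 + V)/(6 + 4))/6 = ((-3 + V)/10)/6 = ((-3 + V)*(⅒))/6 = (-3/10 + V/10)/6 = -1/20 + V/60)
F = -13924 (F = -13632 - 292 = -13924)
L = -1547/60 (L = (17*(-1/20 + (1/60)*(-4)))*13 = (17*(-1/20 - 1/15))*13 = (17*(-7/60))*13 = -119/60*13 = -1547/60 ≈ -25.783)
F - L = -13924 - 1*(-1547/60) = -13924 + 1547/60 = -833893/60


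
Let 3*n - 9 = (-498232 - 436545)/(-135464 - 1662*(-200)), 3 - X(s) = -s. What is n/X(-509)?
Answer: -837647/298948848 ≈ -0.0028020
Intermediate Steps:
X(s) = 3 + s (X(s) = 3 - (-1)*s = 3 + s)
n = 837647/590808 (n = 3 + ((-498232 - 436545)/(-135464 - 1662*(-200)))/3 = 3 + (-934777/(-135464 + 332400))/3 = 3 + (-934777/196936)/3 = 3 + (-934777*1/196936)/3 = 3 + (⅓)*(-934777/196936) = 3 - 934777/590808 = 837647/590808 ≈ 1.4178)
n/X(-509) = 837647/(590808*(3 - 509)) = (837647/590808)/(-506) = (837647/590808)*(-1/506) = -837647/298948848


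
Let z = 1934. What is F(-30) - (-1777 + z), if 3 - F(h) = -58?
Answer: -96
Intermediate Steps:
F(h) = 61 (F(h) = 3 - 1*(-58) = 3 + 58 = 61)
F(-30) - (-1777 + z) = 61 - (-1777 + 1934) = 61 - 1*157 = 61 - 157 = -96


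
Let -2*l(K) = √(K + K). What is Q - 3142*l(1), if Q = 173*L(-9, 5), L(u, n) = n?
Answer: 865 + 1571*√2 ≈ 3086.7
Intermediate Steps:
l(K) = -√2*√K/2 (l(K) = -√(K + K)/2 = -√2*√K/2)
Q = 865 (Q = 173*5 = 865)
Q - 3142*l(1) = 865 - 3142*(-√2*√1/2) = 865 - 3142*(-½*√2*1) = 865 - 3142*(-√2/2) = 865 - (-1571)*√2 = 865 + 1571*√2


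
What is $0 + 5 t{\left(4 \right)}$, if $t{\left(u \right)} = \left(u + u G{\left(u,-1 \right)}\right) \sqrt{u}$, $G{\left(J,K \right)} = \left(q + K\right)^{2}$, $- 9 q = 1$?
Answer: $\frac{7240}{81} \approx 89.383$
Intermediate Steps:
$q = - \frac{1}{9}$ ($q = \left(- \frac{1}{9}\right) 1 = - \frac{1}{9} \approx -0.11111$)
$G{\left(J,K \right)} = \left(- \frac{1}{9} + K\right)^{2}$
$t{\left(u \right)} = \frac{181 u^{\frac{3}{2}}}{81}$ ($t{\left(u \right)} = \left(u + u \frac{\left(-1 + 9 \left(-1\right)\right)^{2}}{81}\right) \sqrt{u} = \left(u + u \frac{\left(-1 - 9\right)^{2}}{81}\right) \sqrt{u} = \left(u + u \frac{\left(-10\right)^{2}}{81}\right) \sqrt{u} = \left(u + u \frac{1}{81} \cdot 100\right) \sqrt{u} = \left(u + u \frac{100}{81}\right) \sqrt{u} = \left(u + \frac{100 u}{81}\right) \sqrt{u} = \frac{181 u}{81} \sqrt{u} = \frac{181 u^{\frac{3}{2}}}{81}$)
$0 + 5 t{\left(4 \right)} = 0 + 5 \frac{181 \cdot 4^{\frac{3}{2}}}{81} = 0 + 5 \cdot \frac{181}{81} \cdot 8 = 0 + 5 \cdot \frac{1448}{81} = 0 + \frac{7240}{81} = \frac{7240}{81}$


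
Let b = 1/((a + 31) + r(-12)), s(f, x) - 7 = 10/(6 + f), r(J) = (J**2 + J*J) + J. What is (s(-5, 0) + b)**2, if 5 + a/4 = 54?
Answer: 73136704/253009 ≈ 289.07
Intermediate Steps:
a = 196 (a = -20 + 4*54 = -20 + 216 = 196)
r(J) = J + 2*J**2 (r(J) = (J**2 + J**2) + J = 2*J**2 + J = J + 2*J**2)
s(f, x) = 7 + 10/(6 + f)
b = 1/503 (b = 1/((196 + 31) - 12*(1 + 2*(-12))) = 1/(227 - 12*(1 - 24)) = 1/(227 - 12*(-23)) = 1/(227 + 276) = 1/503 ≈ 0.0019881)
(s(-5, 0) + b)**2 = ((52 + 7*(-5))/(6 - 5) + 1/503)**2 = ((52 - 35)/1 + 1/503)**2 = (1*17 + 1/503)**2 = (17 + 1/503)**2 = (8552/503)**2 = 73136704/253009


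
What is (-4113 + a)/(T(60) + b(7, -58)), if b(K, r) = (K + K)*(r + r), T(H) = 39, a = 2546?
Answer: 1567/1585 ≈ 0.98864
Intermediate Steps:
b(K, r) = 4*K*r (b(K, r) = (2*K)*(2*r) = 4*K*r)
(-4113 + a)/(T(60) + b(7, -58)) = (-4113 + 2546)/(39 + 4*7*(-58)) = -1567/(39 - 1624) = -1567/(-1585) = -1567*(-1/1585) = 1567/1585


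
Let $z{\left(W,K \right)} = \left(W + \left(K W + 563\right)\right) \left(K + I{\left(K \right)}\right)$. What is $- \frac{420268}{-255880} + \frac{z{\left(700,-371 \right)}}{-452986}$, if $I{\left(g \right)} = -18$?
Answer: $- \frac{1595859428037}{7244378605} \approx -220.29$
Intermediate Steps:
$z{\left(W,K \right)} = \left(-18 + K\right) \left(563 + W + K W\right)$ ($z{\left(W,K \right)} = \left(W + \left(K W + 563\right)\right) \left(K - 18\right) = \left(W + \left(563 + K W\right)\right) \left(-18 + K\right) = \left(563 + W + K W\right) \left(-18 + K\right) = \left(-18 + K\right) \left(563 + W + K W\right)$)
$- \frac{420268}{-255880} + \frac{z{\left(700,-371 \right)}}{-452986} = - \frac{420268}{-255880} + \frac{-10134 - 12600 + 563 \left(-371\right) + 700 \left(-371\right)^{2} - \left(-6307\right) 700}{-452986} = \left(-420268\right) \left(- \frac{1}{255880}\right) + \left(-10134 - 12600 - 208873 + 700 \cdot 137641 + 4414900\right) \left(- \frac{1}{452986}\right) = \frac{105067}{63970} + \left(-10134 - 12600 - 208873 + 96348700 + 4414900\right) \left(- \frac{1}{452986}\right) = \frac{105067}{63970} + 100531993 \left(- \frac{1}{452986}\right) = \frac{105067}{63970} - \frac{100531993}{452986} = - \frac{1595859428037}{7244378605}$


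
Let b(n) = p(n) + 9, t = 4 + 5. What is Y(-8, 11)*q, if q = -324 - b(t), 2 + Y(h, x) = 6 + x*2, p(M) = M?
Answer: -8892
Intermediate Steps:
Y(h, x) = 4 + 2*x (Y(h, x) = -2 + (6 + x*2) = -2 + (6 + 2*x) = 4 + 2*x)
t = 9
b(n) = 9 + n (b(n) = n + 9 = 9 + n)
q = -342 (q = -324 - (9 + 9) = -324 - 1*18 = -324 - 18 = -342)
Y(-8, 11)*q = (4 + 2*11)*(-342) = (4 + 22)*(-342) = 26*(-342) = -8892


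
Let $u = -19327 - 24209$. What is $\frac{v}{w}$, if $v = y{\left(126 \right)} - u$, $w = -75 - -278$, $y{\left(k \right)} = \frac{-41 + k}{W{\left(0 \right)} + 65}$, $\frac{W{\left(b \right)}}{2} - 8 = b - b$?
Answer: $\frac{3526501}{16443} \approx 214.47$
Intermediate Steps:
$u = -43536$ ($u = -19327 - 24209 = -43536$)
$W{\left(b \right)} = 16$ ($W{\left(b \right)} = 16 + 2 \left(b - b\right) = 16 + 2 \cdot 0 = 16 + 0 = 16$)
$y{\left(k \right)} = - \frac{41}{81} + \frac{k}{81}$ ($y{\left(k \right)} = \frac{-41 + k}{16 + 65} = \frac{-41 + k}{81} = \left(-41 + k\right) \frac{1}{81} = - \frac{41}{81} + \frac{k}{81}$)
$w = 203$ ($w = -75 + 278 = 203$)
$v = \frac{3526501}{81}$ ($v = \left(- \frac{41}{81} + \frac{1}{81} \cdot 126\right) - -43536 = \left(- \frac{41}{81} + \frac{14}{9}\right) + 43536 = \frac{85}{81} + 43536 = \frac{3526501}{81} \approx 43537.0$)
$\frac{v}{w} = \frac{3526501}{81 \cdot 203} = \frac{3526501}{81} \cdot \frac{1}{203} = \frac{3526501}{16443}$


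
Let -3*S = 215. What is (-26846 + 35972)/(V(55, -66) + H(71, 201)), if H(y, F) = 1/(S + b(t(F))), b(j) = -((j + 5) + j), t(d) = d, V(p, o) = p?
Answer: 13104936/78977 ≈ 165.93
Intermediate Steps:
S = -215/3 (S = -⅓*215 = -215/3 ≈ -71.667)
b(j) = -5 - 2*j (b(j) = -((5 + j) + j) = -(5 + 2*j) = -5 - 2*j)
H(y, F) = 1/(-230/3 - 2*F) (H(y, F) = 1/(-215/3 + (-5 - 2*F)) = 1/(-230/3 - 2*F))
(-26846 + 35972)/(V(55, -66) + H(71, 201)) = (-26846 + 35972)/(55 - 3/(230 + 6*201)) = 9126/(55 - 3/(230 + 1206)) = 9126/(55 - 3/1436) = 9126/(78977/1436) = 9126*(1436/78977) = 13104936/78977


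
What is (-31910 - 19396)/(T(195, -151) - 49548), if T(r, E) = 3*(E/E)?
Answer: 17102/16515 ≈ 1.0355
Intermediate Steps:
T(r, E) = 3 (T(r, E) = 3*1 = 3)
(-31910 - 19396)/(T(195, -151) - 49548) = (-31910 - 19396)/(3 - 49548) = -51306/(-49545) = -51306*(-1/49545) = 17102/16515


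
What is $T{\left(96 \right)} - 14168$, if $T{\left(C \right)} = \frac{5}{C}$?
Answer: $- \frac{1360123}{96} \approx -14168.0$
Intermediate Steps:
$T{\left(96 \right)} - 14168 = \frac{5}{96} - 14168 = - \frac{1360123}{96}$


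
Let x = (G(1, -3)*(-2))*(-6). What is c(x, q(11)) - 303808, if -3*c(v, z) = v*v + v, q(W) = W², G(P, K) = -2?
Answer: -303992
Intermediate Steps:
x = -24 (x = -2*(-2)*(-6) = 4*(-6) = -24)
c(v, z) = -v/3 - v²/3 (c(v, z) = -(v*v + v)/3 = -(v² + v)/3 = -(v + v²)/3 = -v/3 - v²/3)
c(x, q(11)) - 303808 = -⅓*(-24)*(1 - 24) - 303808 = -⅓*(-24)*(-23) - 303808 = -184 - 303808 = -303992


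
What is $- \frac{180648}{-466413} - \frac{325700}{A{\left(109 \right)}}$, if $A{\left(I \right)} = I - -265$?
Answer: $- \frac{25307191958}{29073077} \approx -870.47$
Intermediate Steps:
$A{\left(I \right)} = 265 + I$ ($A{\left(I \right)} = I + 265 = 265 + I$)
$- \frac{180648}{-466413} - \frac{325700}{A{\left(109 \right)}} = - \frac{180648}{-466413} - \frac{325700}{265 + 109} = \left(-180648\right) \left(- \frac{1}{466413}\right) - \frac{325700}{374} = \frac{60216}{155471} - \frac{162850}{187} = - \frac{25307191958}{29073077}$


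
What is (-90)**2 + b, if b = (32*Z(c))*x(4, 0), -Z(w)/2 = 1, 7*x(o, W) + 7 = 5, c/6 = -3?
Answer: 56828/7 ≈ 8118.3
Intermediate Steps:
c = -18 (c = 6*(-3) = -18)
x(o, W) = -2/7 (x(o, W) = -1 + (1/7)*5 = -1 + 5/7 = -2/7)
Z(w) = -2 (Z(w) = -2*1 = -2)
b = 128/7 (b = (32*(-2))*(-2/7) = -64*(-2/7) = 128/7 ≈ 18.286)
(-90)**2 + b = (-90)**2 + 128/7 = 8100 + 128/7 = 56828/7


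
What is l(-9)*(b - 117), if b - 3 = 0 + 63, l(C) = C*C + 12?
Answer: -4743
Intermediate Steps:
l(C) = 12 + C² (l(C) = C² + 12 = 12 + C²)
b = 66 (b = 3 + (0 + 63) = 3 + 63 = 66)
l(-9)*(b - 117) = (12 + (-9)²)*(66 - 117) = (12 + 81)*(-51) = 93*(-51) = -4743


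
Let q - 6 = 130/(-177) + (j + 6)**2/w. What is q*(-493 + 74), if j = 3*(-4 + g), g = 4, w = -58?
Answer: -9989798/5133 ≈ -1946.2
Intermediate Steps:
j = 0 (j = 3*(-4 + 4) = 3*0 = 0)
q = 23842/5133 (q = 6 + (130/(-177) + (0 + 6)**2/(-58)) = 6 + (130*(-1/177) + 6**2*(-1/58)) = 6 + (-130/177 + 36*(-1/58)) = 6 + (-130/177 - 18/29) = 6 - 6956/5133 = 23842/5133 ≈ 4.6448)
q*(-493 + 74) = 23842*(-493 + 74)/5133 = (23842/5133)*(-419) = -9989798/5133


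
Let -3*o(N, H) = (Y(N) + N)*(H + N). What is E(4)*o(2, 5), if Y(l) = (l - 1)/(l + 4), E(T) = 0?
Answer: 0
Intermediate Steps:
Y(l) = (-1 + l)/(4 + l)
o(N, H) = -(H + N)*(N + (-1 + N)/(4 + N))/3 (o(N, H) = -((-1 + N)/(4 + N) + N)*(H + N)/3 = -(N + (-1 + N)/(4 + N))*(H + N)/3 = -(H + N)*(N + (-1 + N)/(4 + N))/3)
E(4)*o(2, 5) = 0*((-1*5*(-1 + 2) - 1*2*(-1 + 2) + 2*(4 + 2)*(-1*5 - 1*2))/(3*(4 + 2))) = 0*((⅓)*(-1*5*1 - 1*2*1 + 2*6*(-5 - 2))/6) = 0*((⅓)*(⅙)*(-5 - 2 + 2*6*(-7))) = 0*((⅓)*(⅙)*(-5 - 2 - 84)) = 0*((⅓)*(⅙)*(-91)) = 0*(-91/18) = 0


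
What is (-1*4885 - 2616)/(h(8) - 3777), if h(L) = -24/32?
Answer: 30004/15111 ≈ 1.9856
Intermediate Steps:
h(L) = -¾ (h(L) = -24*1/32 = -¾)
(-1*4885 - 2616)/(h(8) - 3777) = (-1*4885 - 2616)/(-¾ - 3777) = (-4885 - 2616)/(-15111/4) = -7501*(-4/15111) = 30004/15111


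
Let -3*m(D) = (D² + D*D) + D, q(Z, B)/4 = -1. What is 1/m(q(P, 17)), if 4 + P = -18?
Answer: -3/28 ≈ -0.10714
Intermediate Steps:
P = -22 (P = -4 - 18 = -22)
q(Z, B) = -4 (q(Z, B) = 4*(-1) = -4)
m(D) = -2*D²/3 - D/3 (m(D) = -((D² + D*D) + D)/3 = -((D² + D²) + D)/3 = -(2*D² + D)/3 = -(D + 2*D²)/3 = -2*D²/3 - D/3)
1/m(q(P, 17)) = 1/(-⅓*(-4)*(1 + 2*(-4))) = 1/(-⅓*(-4)*(1 - 8)) = 1/(-⅓*(-4)*(-7)) = 1/(-28/3) = -3/28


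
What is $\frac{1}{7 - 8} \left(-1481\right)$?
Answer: $1481$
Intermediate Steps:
$\frac{1}{7 - 8} \left(-1481\right) = \frac{1}{-1} \left(-1481\right) = \left(-1\right) \left(-1481\right) = 1481$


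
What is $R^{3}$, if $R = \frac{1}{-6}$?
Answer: $- \frac{1}{216} \approx -0.0046296$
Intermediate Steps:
$R = - \frac{1}{6} \approx -0.16667$
$R^{3} = \left(- \frac{1}{6}\right)^{3} = - \frac{1}{216}$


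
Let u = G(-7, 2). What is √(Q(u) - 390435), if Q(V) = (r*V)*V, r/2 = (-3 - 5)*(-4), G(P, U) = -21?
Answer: I*√362211 ≈ 601.84*I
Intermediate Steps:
u = -21
r = 64 (r = 2*((-3 - 5)*(-4)) = 2*(-8*(-4)) = 2*32 = 64)
Q(V) = 64*V² (Q(V) = (64*V)*V = 64*V²)
√(Q(u) - 390435) = √(64*(-21)² - 390435) = √(64*441 - 390435) = √(28224 - 390435) = √(-362211) = I*√362211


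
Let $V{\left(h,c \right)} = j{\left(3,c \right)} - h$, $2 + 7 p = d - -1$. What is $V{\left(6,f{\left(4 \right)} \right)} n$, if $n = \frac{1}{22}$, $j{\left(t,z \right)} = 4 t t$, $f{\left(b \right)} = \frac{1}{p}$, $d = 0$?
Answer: $\frac{15}{11} \approx 1.3636$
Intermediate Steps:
$p = - \frac{1}{7}$ ($p = - \frac{2}{7} + \frac{0 - -1}{7} = - \frac{2}{7} + \frac{0 + 1}{7} = - \frac{2}{7} + \frac{1}{7} \cdot 1 = - \frac{2}{7} + \frac{1}{7} = - \frac{1}{7} \approx -0.14286$)
$f{\left(b \right)} = -7$ ($f{\left(b \right)} = \frac{1}{- \frac{1}{7}} = -7$)
$j{\left(t,z \right)} = 4 t^{2}$
$V{\left(h,c \right)} = 36 - h$ ($V{\left(h,c \right)} = 4 \cdot 3^{2} - h = 4 \cdot 9 - h = 36 - h$)
$n = \frac{1}{22} \approx 0.045455$
$V{\left(6,f{\left(4 \right)} \right)} n = \left(36 - 6\right) \frac{1}{22} = 30 \cdot \frac{1}{22} = \frac{15}{11}$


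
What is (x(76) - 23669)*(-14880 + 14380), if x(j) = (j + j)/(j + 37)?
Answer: 1337222500/113 ≈ 1.1834e+7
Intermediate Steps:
x(j) = 2*j/(37 + j) (x(j) = (2*j)/(37 + j) = 2*j/(37 + j))
(x(76) - 23669)*(-14880 + 14380) = (2*76/(37 + 76) - 23669)*(-14880 + 14380) = (2*76/113 - 23669)*(-500) = (2*76*(1/113) - 23669)*(-500) = (152/113 - 23669)*(-500) = -2674445/113*(-500) = 1337222500/113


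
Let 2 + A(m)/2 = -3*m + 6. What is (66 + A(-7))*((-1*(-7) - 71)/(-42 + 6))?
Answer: 1856/9 ≈ 206.22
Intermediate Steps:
A(m) = 8 - 6*m (A(m) = -4 + 2*(-3*m + 6) = -4 + 2*(6 - 3*m) = -4 + (12 - 6*m) = 8 - 6*m)
(66 + A(-7))*((-1*(-7) - 71)/(-42 + 6)) = (66 + (8 - 6*(-7)))*((-1*(-7) - 71)/(-42 + 6)) = (66 + (8 + 42))*((7 - 71)/(-36)) = (66 + 50)*(-64*(-1/36)) = 116*(16/9) = 1856/9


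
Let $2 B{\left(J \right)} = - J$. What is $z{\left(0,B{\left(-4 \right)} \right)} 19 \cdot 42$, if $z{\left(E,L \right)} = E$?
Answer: $0$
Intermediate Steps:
$B{\left(J \right)} = - \frac{J}{2}$ ($B{\left(J \right)} = \frac{\left(-1\right) J}{2} = - \frac{J}{2}$)
$z{\left(0,B{\left(-4 \right)} \right)} 19 \cdot 42 = 0 \cdot 19 \cdot 42 = 0 \cdot 42 = 0$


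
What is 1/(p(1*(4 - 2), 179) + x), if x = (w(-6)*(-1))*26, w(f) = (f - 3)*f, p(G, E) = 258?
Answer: -1/1146 ≈ -0.00087260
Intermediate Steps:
w(f) = f*(-3 + f) (w(f) = (-3 + f)*f = f*(-3 + f))
x = -1404 (x = (-6*(-3 - 6)*(-1))*26 = (-6*(-9)*(-1))*26 = (54*(-1))*26 = -54*26 = -1404)
1/(p(1*(4 - 2), 179) + x) = 1/(258 - 1404) = 1/(-1146) = -1/1146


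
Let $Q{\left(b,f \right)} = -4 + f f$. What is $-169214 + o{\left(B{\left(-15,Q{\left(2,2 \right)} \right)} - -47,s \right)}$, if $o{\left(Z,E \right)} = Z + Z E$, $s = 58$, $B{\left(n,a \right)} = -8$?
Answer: $-166913$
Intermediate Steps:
$Q{\left(b,f \right)} = -4 + f^{2}$
$o{\left(Z,E \right)} = Z + E Z$
$-169214 + o{\left(B{\left(-15,Q{\left(2,2 \right)} \right)} - -47,s \right)} = -169214 + \left(-8 - -47\right) \left(1 + 58\right) = -169214 + \left(-8 + 47\right) 59 = -169214 + 39 \cdot 59 = -169214 + 2301 = -166913$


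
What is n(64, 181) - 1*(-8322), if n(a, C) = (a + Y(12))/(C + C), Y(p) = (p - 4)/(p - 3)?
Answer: 13556830/1629 ≈ 8322.2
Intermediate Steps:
Y(p) = (-4 + p)/(-3 + p)
n(a, C) = (8/9 + a)/(2*C) (n(a, C) = (a + (-4 + 12)/(-3 + 12))/(C + C) = (a + 8/9)/((2*C)) = (a + (⅑)*8)*(1/(2*C)) = (a + 8/9)*(1/(2*C)) = (8/9 + a)*(1/(2*C)) = (8/9 + a)/(2*C))
n(64, 181) - 1*(-8322) = (1/18)*(8 + 9*64)/181 - 1*(-8322) = (1/18)*(1/181)*(8 + 576) + 8322 = (1/18)*(1/181)*584 + 8322 = 292/1629 + 8322 = 13556830/1629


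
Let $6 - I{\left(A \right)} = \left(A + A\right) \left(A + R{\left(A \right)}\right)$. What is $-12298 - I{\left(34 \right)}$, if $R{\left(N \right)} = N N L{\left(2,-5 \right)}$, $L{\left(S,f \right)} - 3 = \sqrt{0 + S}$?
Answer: $225832 + 78608 \sqrt{2} \approx 3.37 \cdot 10^{5}$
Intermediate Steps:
$L{\left(S,f \right)} = 3 + \sqrt{S}$ ($L{\left(S,f \right)} = 3 + \sqrt{0 + S} = 3 + \sqrt{S}$)
$R{\left(N \right)} = N^{2} \left(3 + \sqrt{2}\right)$ ($R{\left(N \right)} = N N \left(3 + \sqrt{2}\right) = N^{2} \left(3 + \sqrt{2}\right)$)
$I{\left(A \right)} = 6 - 2 A \left(A + A^{2} \left(3 + \sqrt{2}\right)\right)$ ($I{\left(A \right)} = 6 - \left(A + A\right) \left(A + A^{2} \left(3 + \sqrt{2}\right)\right) = 6 - 2 A \left(A + A^{2} \left(3 + \sqrt{2}\right)\right)$)
$-12298 - I{\left(34 \right)} = -12298 - \left(6 - 2 \cdot 34^{2} - 2 \cdot 34^{3} \left(3 + \sqrt{2}\right)\right) = -12298 - \left(6 - 2312 - 78608 \left(3 + \sqrt{2}\right)\right) = -12298 - \left(6 - 2312 - \left(235824 + 78608 \sqrt{2}\right)\right) = -12298 - \left(-238130 - 78608 \sqrt{2}\right) = -12298 + \left(238130 + 78608 \sqrt{2}\right) = 225832 + 78608 \sqrt{2}$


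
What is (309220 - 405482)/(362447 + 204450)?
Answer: -96262/566897 ≈ -0.16981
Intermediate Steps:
(309220 - 405482)/(362447 + 204450) = -96262/566897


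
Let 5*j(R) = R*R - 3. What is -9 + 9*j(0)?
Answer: -72/5 ≈ -14.400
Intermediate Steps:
j(R) = -3/5 + R**2/5 (j(R) = (R*R - 3)/5 = (R**2 - 3)/5 = (-3 + R**2)/5 = -3/5 + R**2/5)
-9 + 9*j(0) = -9 + 9*(-3/5 + (1/5)*0**2) = -9 + 9*(-3/5 + (1/5)*0) = -9 + 9*(-3/5 + 0) = -9 + 9*(-3/5) = -9 - 27/5 = -72/5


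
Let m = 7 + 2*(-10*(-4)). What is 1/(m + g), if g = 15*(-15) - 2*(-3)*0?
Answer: -1/138 ≈ -0.0072464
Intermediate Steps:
g = -225 (g = -225 + 6*0 = -225 + 0 = -225)
m = 87 (m = 7 + 2*(-5*(-8)) = 7 + 2*40 = 7 + 80 = 87)
1/(m + g) = 1/(87 - 225) = 1/(-138) = -1/138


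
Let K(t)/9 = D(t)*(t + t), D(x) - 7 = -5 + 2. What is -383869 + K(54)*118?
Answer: 74915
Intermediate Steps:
D(x) = 4 (D(x) = 7 + (-5 + 2) = 7 - 3 = 4)
K(t) = 72*t (K(t) = 9*(4*(t + t)) = 9*(4*(2*t)) = 9*(8*t) = 72*t)
-383869 + K(54)*118 = -383869 + (72*54)*118 = -383869 + 3888*118 = -383869 + 458784 = 74915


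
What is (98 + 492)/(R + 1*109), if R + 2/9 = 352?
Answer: 5310/4147 ≈ 1.2804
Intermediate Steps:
R = 3166/9 (R = -2/9 + 352 = 3166/9 ≈ 351.78)
(98 + 492)/(R + 1*109) = (98 + 492)/(3166/9 + 1*109) = 590/(3166/9 + 109) = 590/(4147/9) = 590*(9/4147) = 5310/4147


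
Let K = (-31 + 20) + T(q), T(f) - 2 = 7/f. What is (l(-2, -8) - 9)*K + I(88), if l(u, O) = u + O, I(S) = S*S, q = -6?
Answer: 47623/6 ≈ 7937.2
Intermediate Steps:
T(f) = 2 + 7/f
K = -61/6 (K = (-31 + 20) + (2 + 7/(-6)) = -11 + (2 + 7*(-1/6)) = -11 + (2 - 7/6) = -11 + 5/6 = -61/6 ≈ -10.167)
I(S) = S**2
l(u, O) = O + u
(l(-2, -8) - 9)*K + I(88) = ((-8 - 2) - 9)*(-61/6) + 88**2 = (-10 - 9)*(-61/6) + 7744 = -19*(-61/6) + 7744 = 1159/6 + 7744 = 47623/6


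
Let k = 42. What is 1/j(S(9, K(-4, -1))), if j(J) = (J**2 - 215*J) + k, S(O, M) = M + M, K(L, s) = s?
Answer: 1/476 ≈ 0.0021008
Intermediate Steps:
S(O, M) = 2*M
j(J) = 42 + J**2 - 215*J (j(J) = (J**2 - 215*J) + 42 = 42 + J**2 - 215*J)
1/j(S(9, K(-4, -1))) = 1/(42 + (2*(-1))**2 - 430*(-1)) = 1/(42 + (-2)**2 - 215*(-2)) = 1/(42 + 4 + 430) = 1/476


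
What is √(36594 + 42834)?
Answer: 2*√19857 ≈ 281.83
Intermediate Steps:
√(36594 + 42834) = √79428 = 2*√19857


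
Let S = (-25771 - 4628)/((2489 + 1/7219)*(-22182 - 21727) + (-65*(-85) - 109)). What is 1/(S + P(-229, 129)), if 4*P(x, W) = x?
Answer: -197230463381/11291389165967 ≈ -0.017467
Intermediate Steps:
P(x, W) = x/4
S = 219450381/788921853524 (S = -30399/((2489 + 1/7219)*(-43909) + (5525 - 109)) = -30399/((17968092/7219)*(-43909) + 5416) = -30399/(-788960951628/7219 + 5416) = -30399/(-788921853524/7219) = -30399*(-7219/788921853524) = 219450381/788921853524 ≈ 0.00027817)
1/(S + P(-229, 129)) = 1/(219450381/788921853524 + (¼)*(-229)) = 1/(219450381/788921853524 - 229/4) = 1/(-11291389165967/197230463381) = -197230463381/11291389165967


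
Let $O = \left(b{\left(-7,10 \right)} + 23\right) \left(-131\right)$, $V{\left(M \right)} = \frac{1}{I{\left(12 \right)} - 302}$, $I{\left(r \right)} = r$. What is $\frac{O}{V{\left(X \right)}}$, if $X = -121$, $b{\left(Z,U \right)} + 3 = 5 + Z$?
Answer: $683820$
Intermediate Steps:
$b{\left(Z,U \right)} = 2 + Z$ ($b{\left(Z,U \right)} = -3 + \left(5 + Z\right) = 2 + Z$)
$V{\left(M \right)} = - \frac{1}{290}$ ($V{\left(M \right)} = \frac{1}{12 - 302} = \frac{1}{-290} = - \frac{1}{290}$)
$O = -2358$ ($O = \left(\left(2 - 7\right) + 23\right) \left(-131\right) = \left(-5 + 23\right) \left(-131\right) = 18 \left(-131\right) = -2358$)
$\frac{O}{V{\left(X \right)}} = - \frac{2358}{- \frac{1}{290}} = \left(-2358\right) \left(-290\right) = 683820$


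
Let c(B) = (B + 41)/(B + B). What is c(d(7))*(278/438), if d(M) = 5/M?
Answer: 278/15 ≈ 18.533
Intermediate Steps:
c(B) = (41 + B)/(2*B) (c(B) = (41 + B)/((2*B)) = (41 + B)*(1/(2*B)) = (41 + B)/(2*B))
c(d(7))*(278/438) = ((41 + 5/7)/(2*((5/7))))*(278/438) = ((41 + 5*(⅐))/(2*((5*(⅐)))))*(278*(1/438)) = ((41 + 5/7)/(2*(5/7)))*(139/219) = ((½)*(7/5)*(292/7))*(139/219) = (146/5)*(139/219) = 278/15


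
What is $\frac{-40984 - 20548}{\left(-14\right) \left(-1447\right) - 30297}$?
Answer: $\frac{61532}{10039} \approx 6.1293$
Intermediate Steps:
$\frac{-40984 - 20548}{\left(-14\right) \left(-1447\right) - 30297} = - \frac{61532}{20258 - 30297} = - \frac{61532}{-10039} = \left(-61532\right) \left(- \frac{1}{10039}\right) = \frac{61532}{10039}$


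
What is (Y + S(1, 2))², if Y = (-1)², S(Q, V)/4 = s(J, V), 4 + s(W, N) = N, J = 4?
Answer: 49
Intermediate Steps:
s(W, N) = -4 + N
S(Q, V) = -16 + 4*V (S(Q, V) = 4*(-4 + V) = -16 + 4*V)
Y = 1
(Y + S(1, 2))² = (1 + (-16 + 4*2))² = (1 + (-16 + 8))² = (1 - 8)² = (-7)² = 49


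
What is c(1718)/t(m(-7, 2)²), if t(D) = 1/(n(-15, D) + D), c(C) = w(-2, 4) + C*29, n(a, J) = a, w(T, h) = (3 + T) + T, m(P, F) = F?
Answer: -548031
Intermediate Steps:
w(T, h) = 3 + 2*T
c(C) = -1 + 29*C (c(C) = (3 + 2*(-2)) + C*29 = (3 - 4) + 29*C = -1 + 29*C)
t(D) = 1/(-15 + D)
c(1718)/t(m(-7, 2)²) = (-1 + 29*1718)/(1/(-15 + 2²)) = (-1 + 49822)/(1/(-15 + 4)) = 49821/(1/(-11)) = 49821/(-1/11) = 49821*(-11) = -548031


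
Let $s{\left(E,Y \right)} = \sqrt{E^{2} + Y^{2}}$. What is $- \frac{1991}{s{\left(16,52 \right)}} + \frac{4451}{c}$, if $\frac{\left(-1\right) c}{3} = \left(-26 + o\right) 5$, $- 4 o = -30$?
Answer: $\frac{8902}{555} - \frac{1991 \sqrt{185}}{740} \approx -20.556$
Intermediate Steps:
$o = \frac{15}{2}$ ($o = \left(- \frac{1}{4}\right) \left(-30\right) = \frac{15}{2} \approx 7.5$)
$c = \frac{555}{2}$ ($c = - 3 \left(-26 + \frac{15}{2}\right) 5 = - 3 \left(\left(- \frac{37}{2}\right) 5\right) = \left(-3\right) \left(- \frac{185}{2}\right) = \frac{555}{2} \approx 277.5$)
$- \frac{1991}{s{\left(16,52 \right)}} + \frac{4451}{c} = - \frac{1991}{\sqrt{16^{2} + 52^{2}}} + \frac{4451}{\frac{555}{2}} = - \frac{1991}{\sqrt{256 + 2704}} + 4451 \cdot \frac{2}{555} = - \frac{1991}{\sqrt{2960}} + \frac{8902}{555} = - \frac{1991}{4 \sqrt{185}} + \frac{8902}{555} = - 1991 \frac{\sqrt{185}}{740} + \frac{8902}{555} = - \frac{1991 \sqrt{185}}{740} + \frac{8902}{555} = \frac{8902}{555} - \frac{1991 \sqrt{185}}{740}$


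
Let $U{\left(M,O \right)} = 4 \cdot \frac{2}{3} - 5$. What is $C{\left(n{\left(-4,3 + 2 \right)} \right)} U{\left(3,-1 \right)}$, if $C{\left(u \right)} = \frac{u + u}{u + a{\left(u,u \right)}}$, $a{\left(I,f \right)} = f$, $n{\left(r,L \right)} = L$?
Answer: $- \frac{7}{3} \approx -2.3333$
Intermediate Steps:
$U{\left(M,O \right)} = - \frac{7}{3}$ ($U{\left(M,O \right)} = 4 \cdot 2 \cdot \frac{1}{3} - 5 = 4 \cdot \frac{2}{3} - 5 = \frac{8}{3} - 5 = - \frac{7}{3}$)
$C{\left(u \right)} = 1$ ($C{\left(u \right)} = \frac{u + u}{u + u} = \frac{2 u}{2 u} = 2 u \frac{1}{2 u} = 1$)
$C{\left(n{\left(-4,3 + 2 \right)} \right)} U{\left(3,-1 \right)} = 1 \left(- \frac{7}{3}\right) = - \frac{7}{3}$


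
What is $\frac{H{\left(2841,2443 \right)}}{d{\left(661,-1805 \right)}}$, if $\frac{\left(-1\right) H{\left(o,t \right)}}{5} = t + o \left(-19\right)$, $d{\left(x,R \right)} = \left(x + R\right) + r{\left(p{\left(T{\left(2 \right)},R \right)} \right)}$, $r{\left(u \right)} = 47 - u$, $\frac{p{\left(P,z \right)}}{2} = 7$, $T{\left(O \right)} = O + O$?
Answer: $- \frac{257680}{1111} \approx -231.94$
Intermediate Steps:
$T{\left(O \right)} = 2 O$
$p{\left(P,z \right)} = 14$ ($p{\left(P,z \right)} = 2 \cdot 7 = 14$)
$d{\left(x,R \right)} = 33 + R + x$ ($d{\left(x,R \right)} = \left(x + R\right) + \left(47 - 14\right) = \left(R + x\right) + \left(47 - 14\right) = \left(R + x\right) + 33 = 33 + R + x$)
$H{\left(o,t \right)} = - 5 t + 95 o$ ($H{\left(o,t \right)} = - 5 \left(t + o \left(-19\right)\right) = - 5 \left(t - 19 o\right) = - 5 t + 95 o$)
$\frac{H{\left(2841,2443 \right)}}{d{\left(661,-1805 \right)}} = \frac{\left(-5\right) 2443 + 95 \cdot 2841}{33 - 1805 + 661} = \frac{-12215 + 269895}{-1111} = 257680 \left(- \frac{1}{1111}\right) = - \frac{257680}{1111}$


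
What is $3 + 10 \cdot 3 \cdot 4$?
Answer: $123$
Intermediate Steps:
$3 + 10 \cdot 3 \cdot 4 = 3 + 10 \cdot 12 = 3 + 120 = 123$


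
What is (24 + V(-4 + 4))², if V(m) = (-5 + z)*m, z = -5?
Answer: 576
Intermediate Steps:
V(m) = -10*m (V(m) = (-5 - 5)*m = -10*m)
(24 + V(-4 + 4))² = (24 - 10*(-4 + 4))² = (24 - 10*0)² = (24 + 0)² = 24² = 576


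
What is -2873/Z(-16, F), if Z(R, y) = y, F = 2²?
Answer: -2873/4 ≈ -718.25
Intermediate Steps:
F = 4
-2873/Z(-16, F) = -2873/4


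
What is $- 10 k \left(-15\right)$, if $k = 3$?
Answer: $450$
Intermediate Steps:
$- 10 k \left(-15\right) = \left(-10\right) 3 \left(-15\right) = \left(-30\right) \left(-15\right) = 450$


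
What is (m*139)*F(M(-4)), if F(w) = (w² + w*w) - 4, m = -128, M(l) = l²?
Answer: -9038336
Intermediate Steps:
F(w) = -4 + 2*w² (F(w) = (w² + w²) - 4 = 2*w² - 4 = -4 + 2*w²)
(m*139)*F(M(-4)) = (-128*139)*(-4 + 2*((-4)²)²) = -17792*(-4 + 2*16²) = -17792*(-4 + 2*256) = -17792*(-4 + 512) = -17792*508 = -9038336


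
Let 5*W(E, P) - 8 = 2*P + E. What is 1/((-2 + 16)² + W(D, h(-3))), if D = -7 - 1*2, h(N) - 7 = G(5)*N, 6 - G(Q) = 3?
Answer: 1/195 ≈ 0.0051282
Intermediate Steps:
G(Q) = 3 (G(Q) = 6 - 1*3 = 6 - 3 = 3)
h(N) = 7 + 3*N
D = -9 (D = -7 - 2 = -9)
W(E, P) = 8/5 + E/5 + 2*P/5 (W(E, P) = 8/5 + (2*P + E)/5 = 8/5 + (E + 2*P)/5 = 8/5 + (E/5 + 2*P/5) = 8/5 + E/5 + 2*P/5)
1/((-2 + 16)² + W(D, h(-3))) = 1/((-2 + 16)² + (8/5 + (⅕)*(-9) + 2*(7 + 3*(-3))/5)) = 1/(14² + (8/5 - 9/5 + 2*(7 - 9)/5)) = 1/(196 + (8/5 - 9/5 + (⅖)*(-2))) = 1/(196 + (8/5 - 9/5 - ⅘)) = 1/(196 - 1) = 1/195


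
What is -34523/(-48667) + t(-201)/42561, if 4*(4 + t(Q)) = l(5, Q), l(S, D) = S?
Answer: 5876798275/8285264748 ≈ 0.70931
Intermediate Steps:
t(Q) = -11/4 (t(Q) = -4 + (¼)*5 = -4 + 5/4 = -11/4)
-34523/(-48667) + t(-201)/42561 = -34523/(-48667) - 11/4/42561 = -34523*(-1/48667) - 11/4*1/42561 = 34523/48667 - 11/170244 = 5876798275/8285264748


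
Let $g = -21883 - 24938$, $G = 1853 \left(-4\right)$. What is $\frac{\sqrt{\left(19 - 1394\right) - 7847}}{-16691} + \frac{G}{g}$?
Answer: $\frac{7412}{46821} - \frac{i \sqrt{9222}}{16691} \approx 0.1583 - 0.0057535 i$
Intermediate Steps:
$G = -7412$
$g = -46821$
$\frac{\sqrt{\left(19 - 1394\right) - 7847}}{-16691} + \frac{G}{g} = \frac{\sqrt{\left(19 - 1394\right) - 7847}}{-16691} - \frac{7412}{-46821} = \sqrt{\left(19 - 1394\right) - 7847} \left(- \frac{1}{16691}\right) - - \frac{7412}{46821} = \sqrt{-1375 - 7847} \left(- \frac{1}{16691}\right) + \frac{7412}{46821} = \sqrt{-9222} \left(- \frac{1}{16691}\right) + \frac{7412}{46821} = i \sqrt{9222} \left(- \frac{1}{16691}\right) + \frac{7412}{46821} = - \frac{i \sqrt{9222}}{16691} + \frac{7412}{46821} = \frac{7412}{46821} - \frac{i \sqrt{9222}}{16691}$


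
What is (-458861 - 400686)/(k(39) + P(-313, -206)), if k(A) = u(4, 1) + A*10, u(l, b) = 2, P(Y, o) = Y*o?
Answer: -66119/4990 ≈ -13.250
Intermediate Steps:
k(A) = 2 + 10*A (k(A) = 2 + A*10 = 2 + 10*A)
(-458861 - 400686)/(k(39) + P(-313, -206)) = (-458861 - 400686)/((2 + 10*39) - 313*(-206)) = -859547/((2 + 390) + 64478) = -859547/(392 + 64478) = -859547/64870 = -859547*1/64870 = -66119/4990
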